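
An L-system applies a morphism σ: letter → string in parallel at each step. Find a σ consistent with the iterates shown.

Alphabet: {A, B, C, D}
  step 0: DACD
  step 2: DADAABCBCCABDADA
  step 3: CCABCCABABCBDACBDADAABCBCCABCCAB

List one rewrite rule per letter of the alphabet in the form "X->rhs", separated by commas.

A->AB, B->CB, C->DA, D->CC

  step 2 ⇒ step 3: DADAABCBCCABDADA ⇒ CC·AB·CC·AB·AB·CB·DA·CB·DA·DA·AB·CB·CC·AB·CC·AB
    A ↦ AB
    B ↦ CB
    C ↦ DA
    D ↦ CC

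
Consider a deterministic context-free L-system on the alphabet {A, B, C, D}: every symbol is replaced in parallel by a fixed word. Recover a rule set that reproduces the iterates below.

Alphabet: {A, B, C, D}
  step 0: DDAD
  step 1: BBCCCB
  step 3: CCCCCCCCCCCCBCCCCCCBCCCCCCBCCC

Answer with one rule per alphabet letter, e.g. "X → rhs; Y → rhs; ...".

A->CCC, B->A, C->AAD, D->B

  step 0 ⇒ step 1: DDAD ⇒ B·B·CCC·B
    A ↦ CCC
    D ↦ B
    B ↦ A  (constrained at step 1)
    C ↦ AAD  (constrained at step 1)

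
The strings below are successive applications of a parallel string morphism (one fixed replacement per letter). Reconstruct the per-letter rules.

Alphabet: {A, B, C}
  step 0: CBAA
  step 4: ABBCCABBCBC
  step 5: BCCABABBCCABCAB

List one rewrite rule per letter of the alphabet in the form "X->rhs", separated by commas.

A->B, B->C, C->AB

  step 4 ⇒ step 5: ABBCCABBCBC ⇒ B·C·C·AB·AB·B·C·C·AB·C·AB
    A ↦ B
    B ↦ C
    C ↦ AB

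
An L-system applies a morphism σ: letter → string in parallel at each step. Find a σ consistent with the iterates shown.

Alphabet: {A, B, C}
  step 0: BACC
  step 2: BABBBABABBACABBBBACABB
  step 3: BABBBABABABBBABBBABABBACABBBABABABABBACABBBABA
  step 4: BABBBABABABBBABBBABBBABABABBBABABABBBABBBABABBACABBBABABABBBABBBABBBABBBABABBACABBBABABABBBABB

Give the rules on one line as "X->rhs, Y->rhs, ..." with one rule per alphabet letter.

A->BB, B->BA, C->ACA

  step 3 ⇒ step 4: BABBBABABABBBABBBABABBACABBBABABABABBACABBBABA ⇒ BA·BB·BA·BA·BA·BB·BA·BB·BA·BB·BA·BA·BA·BB·BA·BA·BA·BB·BA·BB·BA·BA·BB·ACA·BB·BA·BA·BA·BB·BA·BB·BA·BB·BA·BB·BA·BA·BB·ACA·BB·BA·BA·BA·BB·BA·BB
    A ↦ BB
    B ↦ BA
    C ↦ ACA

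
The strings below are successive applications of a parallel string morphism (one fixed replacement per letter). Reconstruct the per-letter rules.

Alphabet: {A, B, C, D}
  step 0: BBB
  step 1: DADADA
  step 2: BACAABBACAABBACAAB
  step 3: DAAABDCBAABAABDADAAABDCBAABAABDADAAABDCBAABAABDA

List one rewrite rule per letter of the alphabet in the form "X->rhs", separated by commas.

A->AAB, B->DA, C->DCB, D->BAC

  step 2 ⇒ step 3: BACAABBACAABBACAAB ⇒ DA·AAB·DCB·AAB·AAB·DA·DA·AAB·DCB·AAB·AAB·DA·DA·AAB·DCB·AAB·AAB·DA
    A ↦ AAB
    B ↦ DA
    C ↦ DCB
  step 1 ⇒ step 2: DADADA ⇒ BAC·AAB·BAC·AAB·BAC·AAB
    D ↦ BAC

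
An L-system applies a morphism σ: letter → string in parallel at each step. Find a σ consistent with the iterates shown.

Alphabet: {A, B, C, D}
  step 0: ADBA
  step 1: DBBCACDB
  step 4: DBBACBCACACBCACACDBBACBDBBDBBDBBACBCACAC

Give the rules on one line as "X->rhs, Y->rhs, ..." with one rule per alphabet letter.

  step 0 ⇒ step 1: ADBA ⇒ DB·BC·AC·DB
    A ↦ DB
    B ↦ AC
    D ↦ BC
    C ↦ B  (constrained at step 1)

A->DB, B->AC, C->B, D->BC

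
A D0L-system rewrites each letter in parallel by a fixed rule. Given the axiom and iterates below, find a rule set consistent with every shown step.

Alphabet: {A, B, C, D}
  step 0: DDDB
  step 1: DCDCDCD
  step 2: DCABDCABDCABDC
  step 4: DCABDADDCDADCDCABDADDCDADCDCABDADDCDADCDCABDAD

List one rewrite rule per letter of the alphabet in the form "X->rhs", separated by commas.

A->DA, B->D, C->AB, D->DC

  step 1 ⇒ step 2: DCDCDCD ⇒ DC·AB·DC·AB·DC·AB·DC
    C ↦ AB
    D ↦ DC
    A ↦ DA  (constrained at step 2)
  step 0 ⇒ step 1: DDDB ⇒ DC·DC·DC·D
    B ↦ D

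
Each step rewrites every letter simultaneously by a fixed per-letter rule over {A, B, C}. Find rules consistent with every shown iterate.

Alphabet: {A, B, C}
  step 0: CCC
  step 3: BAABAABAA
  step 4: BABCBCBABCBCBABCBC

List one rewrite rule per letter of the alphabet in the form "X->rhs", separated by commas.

A->BC, B->BA, C->A

  step 3 ⇒ step 4: BAABAABAA ⇒ BA·BC·BC·BA·BC·BC·BA·BC·BC
    A ↦ BC
    B ↦ BA
    C ↦ A  (constrained at step 0)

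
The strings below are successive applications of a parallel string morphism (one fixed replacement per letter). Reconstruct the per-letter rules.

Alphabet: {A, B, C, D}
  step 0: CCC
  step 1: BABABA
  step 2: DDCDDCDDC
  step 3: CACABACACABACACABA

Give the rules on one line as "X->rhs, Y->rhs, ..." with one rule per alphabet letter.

A->DC, B->D, C->BA, D->CA

  step 2 ⇒ step 3: DDCDDCDDC ⇒ CA·CA·BA·CA·CA·BA·CA·CA·BA
    C ↦ BA
    D ↦ CA
  step 1 ⇒ step 2: BABABA ⇒ D·DC·D·DC·D·DC
    A ↦ DC
  step 1 ⇒ step 2: BABABA ⇒ D·DC·D·DC·D·DC
    B ↦ D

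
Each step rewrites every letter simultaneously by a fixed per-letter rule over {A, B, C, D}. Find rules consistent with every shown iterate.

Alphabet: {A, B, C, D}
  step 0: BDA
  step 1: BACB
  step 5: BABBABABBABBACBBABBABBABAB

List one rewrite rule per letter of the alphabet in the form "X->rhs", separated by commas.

A->B, B->BA, C->DA, D->C

  step 0 ⇒ step 1: BDA ⇒ BA·C·B
    A ↦ B
    B ↦ BA
    D ↦ C
    C ↦ DA  (constrained at step 1)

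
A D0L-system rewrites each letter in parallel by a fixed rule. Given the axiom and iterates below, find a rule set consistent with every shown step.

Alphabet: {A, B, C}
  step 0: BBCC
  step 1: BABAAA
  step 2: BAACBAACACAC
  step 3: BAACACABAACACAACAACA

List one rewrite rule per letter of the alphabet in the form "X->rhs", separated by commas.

  step 2 ⇒ step 3: BAACBAACACAC ⇒ BA·AC·AC·A·BA·AC·AC·A·AC·A·AC·A
    A ↦ AC
    B ↦ BA
    C ↦ A

A->AC, B->BA, C->A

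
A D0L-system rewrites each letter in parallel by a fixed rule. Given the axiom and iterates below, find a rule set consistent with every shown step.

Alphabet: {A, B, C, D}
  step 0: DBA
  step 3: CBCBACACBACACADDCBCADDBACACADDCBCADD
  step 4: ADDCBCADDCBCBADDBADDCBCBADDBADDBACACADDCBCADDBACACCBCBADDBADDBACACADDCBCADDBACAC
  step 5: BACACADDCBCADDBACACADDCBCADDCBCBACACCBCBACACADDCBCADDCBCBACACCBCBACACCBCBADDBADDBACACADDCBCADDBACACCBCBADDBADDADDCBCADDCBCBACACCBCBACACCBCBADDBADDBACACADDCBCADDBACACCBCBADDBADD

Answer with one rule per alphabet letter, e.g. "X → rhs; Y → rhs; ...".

A->B, B->CBC, C->ADD, D->AC

  step 4 ⇒ step 5: ADDCBCADDCBCBADDBADDCBCBADDBADDBACACADDCBCADDBACACCBCBADDBADDBACACADDCBCADDBACAC ⇒ B·AC·AC·ADD·CBC·ADD·B·AC·AC·ADD·CBC·ADD·CBC·B·AC·AC·CBC·B·AC·AC·ADD·CBC·ADD·CBC·B·AC·AC·CBC·B·AC·AC·CBC·B·ADD·B·ADD·B·AC·AC·ADD·CBC·ADD·B·AC·AC·CBC·B·ADD·B·ADD·ADD·CBC·ADD·CBC·B·AC·AC·CBC·B·AC·AC·CBC·B·ADD·B·ADD·B·AC·AC·ADD·CBC·ADD·B·AC·AC·CBC·B·ADD·B·ADD
    A ↦ B
    B ↦ CBC
    C ↦ ADD
    D ↦ AC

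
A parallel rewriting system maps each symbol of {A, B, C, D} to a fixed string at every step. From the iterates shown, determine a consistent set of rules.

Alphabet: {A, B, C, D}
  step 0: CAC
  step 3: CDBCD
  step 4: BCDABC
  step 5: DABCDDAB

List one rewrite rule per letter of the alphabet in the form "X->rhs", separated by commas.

  step 4 ⇒ step 5: BCDABC ⇒ DA·B·C·D·DA·B
    A ↦ D
    B ↦ DA
    C ↦ B
    D ↦ C

A->D, B->DA, C->B, D->C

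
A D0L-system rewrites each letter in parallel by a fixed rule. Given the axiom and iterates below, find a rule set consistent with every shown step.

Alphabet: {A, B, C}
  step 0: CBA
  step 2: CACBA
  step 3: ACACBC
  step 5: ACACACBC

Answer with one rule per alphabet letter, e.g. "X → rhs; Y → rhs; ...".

  step 2 ⇒ step 3: CACBA ⇒ A·C·A·CB·C
    A ↦ C
    B ↦ CB
    C ↦ A

A->C, B->CB, C->A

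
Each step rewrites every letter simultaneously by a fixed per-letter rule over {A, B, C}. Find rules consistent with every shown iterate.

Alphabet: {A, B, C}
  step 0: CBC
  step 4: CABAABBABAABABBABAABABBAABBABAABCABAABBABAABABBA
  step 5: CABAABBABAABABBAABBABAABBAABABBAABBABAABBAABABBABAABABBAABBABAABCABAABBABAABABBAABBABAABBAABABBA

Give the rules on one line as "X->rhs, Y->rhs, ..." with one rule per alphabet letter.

  step 4 ⇒ step 5: CABAABBABAABABBABAABABBAABBABAABCABAABBABAABABBA ⇒ CA·BA·AB·BA·BA·AB·AB·BA·AB·BA·BA·AB·BA·AB·AB·BA·AB·BA·BA·AB·BA·AB·AB·BA·BA·AB·AB·BA·AB·BA·BA·AB·CA·BA·AB·BA·BA·AB·AB·BA·AB·BA·BA·AB·BA·AB·AB·BA
    A ↦ BA
    B ↦ AB
    C ↦ CA

A->BA, B->AB, C->CA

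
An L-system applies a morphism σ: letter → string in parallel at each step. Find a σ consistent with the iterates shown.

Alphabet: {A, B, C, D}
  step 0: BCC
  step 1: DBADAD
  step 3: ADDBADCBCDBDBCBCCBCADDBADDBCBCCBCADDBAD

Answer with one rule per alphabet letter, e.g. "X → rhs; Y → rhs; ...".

  step 0 ⇒ step 1: BCC ⇒ DB·AD·AD
    B ↦ DB
    C ↦ AD
    A ↦ BDD  (constrained at step 1)
    D ↦ CBC  (constrained at step 1)

A->BDD, B->DB, C->AD, D->CBC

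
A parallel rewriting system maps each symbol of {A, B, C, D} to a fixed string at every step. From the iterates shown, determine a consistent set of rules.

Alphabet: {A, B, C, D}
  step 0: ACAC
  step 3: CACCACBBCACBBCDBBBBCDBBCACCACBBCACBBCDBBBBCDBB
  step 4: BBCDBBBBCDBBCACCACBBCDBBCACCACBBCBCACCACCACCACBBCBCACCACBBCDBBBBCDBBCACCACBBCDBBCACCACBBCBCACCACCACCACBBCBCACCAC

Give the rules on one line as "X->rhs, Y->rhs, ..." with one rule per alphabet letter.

  step 3 ⇒ step 4: CACCACBBCACBBCDBBBBCDBBCACCACBBCACBBCDBBBBCDBB ⇒ BB·CD·BB·BB·CD·BB·CAC·CAC·BB·CD·BB·CAC·CAC·BB·CB·CAC·CAC·CAC·CAC·BB·CB·CAC·CAC·BB·CD·BB·BB·CD·BB·CAC·CAC·BB·CD·BB·CAC·CAC·BB·CB·CAC·CAC·CAC·CAC·BB·CB·CAC·CAC
    A ↦ CD
    B ↦ CAC
    C ↦ BB
    D ↦ CB

A->CD, B->CAC, C->BB, D->CB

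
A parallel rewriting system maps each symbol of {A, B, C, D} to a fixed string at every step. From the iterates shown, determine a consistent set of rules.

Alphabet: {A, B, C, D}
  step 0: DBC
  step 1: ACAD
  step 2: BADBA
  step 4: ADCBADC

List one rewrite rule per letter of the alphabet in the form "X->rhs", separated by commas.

  step 1 ⇒ step 2: ACAD ⇒ B·AD·B·A
    A ↦ B
    C ↦ AD
    D ↦ A
  step 0 ⇒ step 1: DBC ⇒ A·C·AD
    B ↦ C

A->B, B->C, C->AD, D->A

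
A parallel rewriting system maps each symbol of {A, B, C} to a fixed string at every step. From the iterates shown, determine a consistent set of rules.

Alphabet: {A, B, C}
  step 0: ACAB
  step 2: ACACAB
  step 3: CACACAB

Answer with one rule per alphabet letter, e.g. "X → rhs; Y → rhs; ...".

A->C, B->AB, C->A

  step 2 ⇒ step 3: ACACAB ⇒ C·A·C·A·C·AB
    A ↦ C
    B ↦ AB
    C ↦ A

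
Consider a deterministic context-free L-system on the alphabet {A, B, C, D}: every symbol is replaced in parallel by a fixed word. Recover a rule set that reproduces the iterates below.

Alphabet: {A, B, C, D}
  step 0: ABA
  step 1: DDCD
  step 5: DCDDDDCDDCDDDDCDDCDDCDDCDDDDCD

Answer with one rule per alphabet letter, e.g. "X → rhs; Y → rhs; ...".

A->D, B->DC, C->AA, D->BA

  step 0 ⇒ step 1: ABA ⇒ D·DC·D
    A ↦ D
    B ↦ DC
    C ↦ AA  (constrained at step 1)
    D ↦ BA  (constrained at step 1)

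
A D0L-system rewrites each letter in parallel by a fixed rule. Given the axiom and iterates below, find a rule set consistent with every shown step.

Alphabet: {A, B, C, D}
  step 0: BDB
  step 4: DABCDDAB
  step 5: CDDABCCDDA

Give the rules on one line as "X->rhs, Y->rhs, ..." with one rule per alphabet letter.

A->D, B->DA, C->B, D->C

  step 4 ⇒ step 5: DABCDDAB ⇒ C·D·DA·B·C·C·D·DA
    A ↦ D
    B ↦ DA
    C ↦ B
    D ↦ C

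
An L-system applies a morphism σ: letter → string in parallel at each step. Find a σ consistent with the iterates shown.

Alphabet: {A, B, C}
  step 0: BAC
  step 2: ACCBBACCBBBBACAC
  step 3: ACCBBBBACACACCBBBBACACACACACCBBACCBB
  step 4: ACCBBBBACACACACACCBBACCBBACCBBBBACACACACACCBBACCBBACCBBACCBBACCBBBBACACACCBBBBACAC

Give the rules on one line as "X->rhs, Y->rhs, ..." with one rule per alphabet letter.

  step 3 ⇒ step 4: ACCBBBBACACACCBBBBACACACACACCBBACCBB ⇒ ACC·BB·BB·AC·AC·AC·AC·ACC·BB·ACC·BB·ACC·BB·BB·AC·AC·AC·AC·ACC·BB·ACC·BB·ACC·BB·ACC·BB·ACC·BB·BB·AC·AC·ACC·BB·BB·AC·AC
    A ↦ ACC
    B ↦ AC
    C ↦ BB

A->ACC, B->AC, C->BB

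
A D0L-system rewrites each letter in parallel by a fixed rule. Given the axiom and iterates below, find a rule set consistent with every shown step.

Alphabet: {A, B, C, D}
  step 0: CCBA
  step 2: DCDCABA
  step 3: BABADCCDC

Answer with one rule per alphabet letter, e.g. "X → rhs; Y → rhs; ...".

A->DC, B->C, C->A, D->B

  step 2 ⇒ step 3: DCDCABA ⇒ B·A·B·A·DC·C·DC
    A ↦ DC
    B ↦ C
    C ↦ A
    D ↦ B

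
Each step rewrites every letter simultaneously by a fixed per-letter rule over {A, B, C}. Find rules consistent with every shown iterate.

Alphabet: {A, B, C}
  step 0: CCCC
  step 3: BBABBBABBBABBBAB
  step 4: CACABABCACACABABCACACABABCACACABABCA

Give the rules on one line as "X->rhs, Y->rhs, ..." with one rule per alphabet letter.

A->BAB, B->CA, C->B

  step 3 ⇒ step 4: BBABBBABBBABBBAB ⇒ CA·CA·BAB·CA·CA·CA·BAB·CA·CA·CA·BAB·CA·CA·CA·BAB·CA
    A ↦ BAB
    B ↦ CA
    C ↦ B  (constrained at step 0)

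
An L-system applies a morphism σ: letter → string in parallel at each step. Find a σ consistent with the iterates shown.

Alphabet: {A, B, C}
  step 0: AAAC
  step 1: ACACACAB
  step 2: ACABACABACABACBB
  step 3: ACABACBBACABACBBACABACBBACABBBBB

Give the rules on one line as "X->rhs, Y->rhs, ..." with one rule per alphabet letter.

A->AC, B->BB, C->AB

  step 2 ⇒ step 3: ACABACABACABACBB ⇒ AC·AB·AC·BB·AC·AB·AC·BB·AC·AB·AC·BB·AC·AB·BB·BB
    A ↦ AC
    B ↦ BB
    C ↦ AB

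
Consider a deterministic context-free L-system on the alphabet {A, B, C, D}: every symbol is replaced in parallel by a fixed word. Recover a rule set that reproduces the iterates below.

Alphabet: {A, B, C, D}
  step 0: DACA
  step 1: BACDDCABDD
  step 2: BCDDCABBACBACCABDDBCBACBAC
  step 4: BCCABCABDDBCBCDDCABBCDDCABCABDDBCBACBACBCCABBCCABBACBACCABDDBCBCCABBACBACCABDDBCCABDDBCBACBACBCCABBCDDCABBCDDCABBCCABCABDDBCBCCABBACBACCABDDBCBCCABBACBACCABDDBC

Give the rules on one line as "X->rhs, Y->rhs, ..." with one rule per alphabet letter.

  step 1 ⇒ step 2: BACDDCABDD ⇒ BC·DD·CAB·BAC·BAC·CAB·DD·BC·BAC·BAC
    A ↦ DD
    B ↦ BC
    C ↦ CAB
    D ↦ BAC

A->DD, B->BC, C->CAB, D->BAC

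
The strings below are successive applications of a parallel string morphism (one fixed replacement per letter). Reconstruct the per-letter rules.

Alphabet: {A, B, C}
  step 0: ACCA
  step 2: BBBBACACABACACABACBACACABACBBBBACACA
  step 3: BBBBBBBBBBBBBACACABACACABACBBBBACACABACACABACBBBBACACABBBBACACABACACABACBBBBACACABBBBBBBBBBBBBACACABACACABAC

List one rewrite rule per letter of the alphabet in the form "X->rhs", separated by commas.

A->BAC, B->BBB, C->ACA

  step 2 ⇒ step 3: BBBBACACABACACABACBACACABACBBBBACACA ⇒ BBB·BBB·BBB·BBB·BAC·ACA·BAC·ACA·BAC·BBB·BAC·ACA·BAC·ACA·BAC·BBB·BAC·ACA·BBB·BAC·ACA·BAC·ACA·BAC·BBB·BAC·ACA·BBB·BBB·BBB·BBB·BAC·ACA·BAC·ACA·BAC
    A ↦ BAC
    B ↦ BBB
    C ↦ ACA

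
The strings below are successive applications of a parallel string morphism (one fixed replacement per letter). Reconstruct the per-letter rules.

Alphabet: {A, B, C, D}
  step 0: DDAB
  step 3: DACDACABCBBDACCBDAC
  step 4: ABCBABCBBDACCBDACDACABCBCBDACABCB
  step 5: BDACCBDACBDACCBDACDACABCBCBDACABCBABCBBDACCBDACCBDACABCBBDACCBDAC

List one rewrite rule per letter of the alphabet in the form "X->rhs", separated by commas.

  step 4 ⇒ step 5: ABCBABCBBDACCBDACDACABCBCBDACABCB ⇒ B·DAC·CB·DAC·B·DAC·CB·DAC·DAC·A·B·CB·CB·DAC·A·B·CB·A·B·CB·B·DAC·CB·DAC·CB·DAC·A·B·CB·B·DAC·CB·DAC
    A ↦ B
    B ↦ DAC
    C ↦ CB
    D ↦ A

A->B, B->DAC, C->CB, D->A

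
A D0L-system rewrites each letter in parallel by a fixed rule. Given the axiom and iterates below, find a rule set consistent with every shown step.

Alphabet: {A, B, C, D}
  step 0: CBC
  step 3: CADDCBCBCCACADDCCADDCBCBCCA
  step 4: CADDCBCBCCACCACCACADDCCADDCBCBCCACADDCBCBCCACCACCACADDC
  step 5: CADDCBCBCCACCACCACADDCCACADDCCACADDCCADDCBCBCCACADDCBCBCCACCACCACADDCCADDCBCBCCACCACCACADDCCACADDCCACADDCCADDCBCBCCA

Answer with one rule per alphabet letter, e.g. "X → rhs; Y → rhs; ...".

  step 4 ⇒ step 5: CADDCBCBCCACCACCACADDCCADDCBCBCCACADDCBCBCCACCACCACADDC ⇒ CA·DDC·BC·BC·CA·C·CA·C·CA·CA·DDC·CA·CA·DDC·CA·CA·DDC·CA·DDC·BC·BC·CA·CA·DDC·BC·BC·CA·C·CA·C·CA·CA·DDC·CA·DDC·BC·BC·CA·C·CA·C·CA·CA·DDC·CA·CA·DDC·CA·CA·DDC·CA·DDC·BC·BC·CA
    A ↦ DDC
    B ↦ C
    C ↦ CA
    D ↦ BC

A->DDC, B->C, C->CA, D->BC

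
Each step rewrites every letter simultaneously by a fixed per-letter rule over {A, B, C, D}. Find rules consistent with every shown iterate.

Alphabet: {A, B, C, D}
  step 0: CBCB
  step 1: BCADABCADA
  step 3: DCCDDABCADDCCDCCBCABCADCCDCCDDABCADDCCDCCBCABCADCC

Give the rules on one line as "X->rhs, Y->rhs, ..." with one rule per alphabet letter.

A->D, B->DA, C->BCA, D->DCC

  step 0 ⇒ step 1: CBCB ⇒ BCA·DA·BCA·DA
    B ↦ DA
    C ↦ BCA
    A ↦ D  (constrained at step 1)
    D ↦ DCC  (constrained at step 1)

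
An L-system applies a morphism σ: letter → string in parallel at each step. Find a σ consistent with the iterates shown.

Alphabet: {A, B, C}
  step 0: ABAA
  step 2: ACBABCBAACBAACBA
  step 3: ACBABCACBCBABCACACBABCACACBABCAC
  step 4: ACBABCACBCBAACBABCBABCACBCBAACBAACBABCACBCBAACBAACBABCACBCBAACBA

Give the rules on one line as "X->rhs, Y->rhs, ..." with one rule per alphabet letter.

A->AC, B->BC, C->BA

  step 3 ⇒ step 4: ACBABCACBCBABCACACBABCACACBABCAC ⇒ AC·BA·BC·AC·BC·BA·AC·BA·BC·BA·BC·AC·BC·BA·AC·BA·AC·BA·BC·AC·BC·BA·AC·BA·AC·BA·BC·AC·BC·BA·AC·BA
    A ↦ AC
    B ↦ BC
    C ↦ BA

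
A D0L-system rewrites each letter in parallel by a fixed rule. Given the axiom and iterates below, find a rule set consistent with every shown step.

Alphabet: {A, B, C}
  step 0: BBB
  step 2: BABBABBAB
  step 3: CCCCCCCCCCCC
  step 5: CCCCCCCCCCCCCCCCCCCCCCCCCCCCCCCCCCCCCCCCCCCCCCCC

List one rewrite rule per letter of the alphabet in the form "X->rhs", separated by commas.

  step 2 ⇒ step 3: BABBABBAB ⇒ C·CC·C·C·CC·C·C·CC·C
    A ↦ CC
    B ↦ C
    C ↦ BAB  (constrained at step 3)

A->CC, B->C, C->BAB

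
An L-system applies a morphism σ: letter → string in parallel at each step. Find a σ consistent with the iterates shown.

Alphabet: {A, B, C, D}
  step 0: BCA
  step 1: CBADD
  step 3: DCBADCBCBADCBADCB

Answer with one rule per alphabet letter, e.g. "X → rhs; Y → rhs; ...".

A->D, B->CB, C->AD, D->CB

  step 0 ⇒ step 1: BCA ⇒ CB·AD·D
    A ↦ D
    B ↦ CB
    C ↦ AD
    D ↦ CB  (constrained at step 1)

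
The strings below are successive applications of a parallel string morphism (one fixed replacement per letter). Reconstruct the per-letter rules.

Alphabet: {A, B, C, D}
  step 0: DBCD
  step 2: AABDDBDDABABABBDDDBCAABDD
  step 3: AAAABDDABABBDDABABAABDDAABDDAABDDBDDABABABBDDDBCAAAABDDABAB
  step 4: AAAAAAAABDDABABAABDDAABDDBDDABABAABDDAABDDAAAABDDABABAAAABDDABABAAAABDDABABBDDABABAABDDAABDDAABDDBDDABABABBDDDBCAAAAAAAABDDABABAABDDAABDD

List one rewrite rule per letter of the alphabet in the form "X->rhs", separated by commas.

A->AA, B->BDD, C->DBC, D->AB

  step 3 ⇒ step 4: AAAABDDABABBDDABABAABDDAABDDAABDDBDDABABABBDDDBCAAAABDDABAB ⇒ AA·AA·AA·AA·BDD·AB·AB·AA·BDD·AA·BDD·BDD·AB·AB·AA·BDD·AA·BDD·AA·AA·BDD·AB·AB·AA·AA·BDD·AB·AB·AA·AA·BDD·AB·AB·BDD·AB·AB·AA·BDD·AA·BDD·AA·BDD·BDD·AB·AB·AB·BDD·DBC·AA·AA·AA·AA·BDD·AB·AB·AA·BDD·AA·BDD
    A ↦ AA
    B ↦ BDD
    C ↦ DBC
    D ↦ AB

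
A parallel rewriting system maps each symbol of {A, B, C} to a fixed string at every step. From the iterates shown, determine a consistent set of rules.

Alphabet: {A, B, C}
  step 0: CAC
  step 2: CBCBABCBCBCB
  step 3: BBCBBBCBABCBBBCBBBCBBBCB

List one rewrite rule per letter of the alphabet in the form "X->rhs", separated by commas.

  step 2 ⇒ step 3: CBCBABCBCBCB ⇒ BB·CB·BB·CB·AB·CB·BB·CB·BB·CB·BB·CB
    A ↦ AB
    B ↦ CB
    C ↦ BB

A->AB, B->CB, C->BB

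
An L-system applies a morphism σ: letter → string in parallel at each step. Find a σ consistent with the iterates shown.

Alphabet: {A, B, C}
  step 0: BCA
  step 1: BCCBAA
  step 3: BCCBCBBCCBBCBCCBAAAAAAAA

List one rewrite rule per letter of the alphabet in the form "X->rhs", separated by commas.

A->AA, B->BC, C->CB

  step 0 ⇒ step 1: BCA ⇒ BC·CB·AA
    A ↦ AA
    B ↦ BC
    C ↦ CB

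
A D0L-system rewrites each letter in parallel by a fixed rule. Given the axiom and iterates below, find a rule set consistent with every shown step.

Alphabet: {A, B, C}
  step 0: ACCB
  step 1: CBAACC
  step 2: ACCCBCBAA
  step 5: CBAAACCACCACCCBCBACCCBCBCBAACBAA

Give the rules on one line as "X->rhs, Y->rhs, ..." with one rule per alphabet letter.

A->CB, B->CC, C->A

  step 1 ⇒ step 2: CBAACC ⇒ A·CC·CB·CB·A·A
    A ↦ CB
    B ↦ CC
    C ↦ A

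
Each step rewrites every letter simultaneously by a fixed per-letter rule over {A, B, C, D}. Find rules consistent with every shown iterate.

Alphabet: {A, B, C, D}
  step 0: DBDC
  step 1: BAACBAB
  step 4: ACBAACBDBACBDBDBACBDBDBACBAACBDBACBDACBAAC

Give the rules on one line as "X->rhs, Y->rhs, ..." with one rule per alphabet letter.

A->BD, B->AC, C->B, D->BA

  step 0 ⇒ step 1: DBDC ⇒ BA·AC·BA·B
    B ↦ AC
    C ↦ B
    D ↦ BA
    A ↦ BD  (constrained at step 1)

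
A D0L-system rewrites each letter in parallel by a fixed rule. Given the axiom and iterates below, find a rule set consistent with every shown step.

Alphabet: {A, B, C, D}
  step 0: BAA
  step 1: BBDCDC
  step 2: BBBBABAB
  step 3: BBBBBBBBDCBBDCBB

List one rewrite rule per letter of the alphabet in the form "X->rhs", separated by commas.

  step 2 ⇒ step 3: BBBBABAB ⇒ BB·BB·BB·BB·DC·BB·DC·BB
    A ↦ DC
    B ↦ BB
  step 1 ⇒ step 2: BBDCDC ⇒ BB·BB·A·B·A·B
    C ↦ B
  step 1 ⇒ step 2: BBDCDC ⇒ BB·BB·A·B·A·B
    D ↦ A

A->DC, B->BB, C->B, D->A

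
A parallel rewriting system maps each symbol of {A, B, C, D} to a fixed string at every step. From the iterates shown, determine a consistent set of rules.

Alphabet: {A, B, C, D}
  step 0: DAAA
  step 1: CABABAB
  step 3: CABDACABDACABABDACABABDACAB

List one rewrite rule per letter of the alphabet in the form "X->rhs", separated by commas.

  step 0 ⇒ step 1: DAAA ⇒ C·AB·AB·AB
    A ↦ AB
    D ↦ C
    B ↦ DA  (constrained at step 1)
    C ↦ DAC  (constrained at step 1)

A->AB, B->DA, C->DAC, D->C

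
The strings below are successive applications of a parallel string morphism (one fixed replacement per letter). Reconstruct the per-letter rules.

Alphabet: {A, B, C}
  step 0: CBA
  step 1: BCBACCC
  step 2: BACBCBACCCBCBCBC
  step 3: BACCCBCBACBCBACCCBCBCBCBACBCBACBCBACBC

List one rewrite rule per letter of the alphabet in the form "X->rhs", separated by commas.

A->CC, B->BAC, C->BC

  step 2 ⇒ step 3: BACBCBACCCBCBCBC ⇒ BAC·CC·BC·BAC·BC·BAC·CC·BC·BC·BC·BAC·BC·BAC·BC·BAC·BC
    A ↦ CC
    B ↦ BAC
    C ↦ BC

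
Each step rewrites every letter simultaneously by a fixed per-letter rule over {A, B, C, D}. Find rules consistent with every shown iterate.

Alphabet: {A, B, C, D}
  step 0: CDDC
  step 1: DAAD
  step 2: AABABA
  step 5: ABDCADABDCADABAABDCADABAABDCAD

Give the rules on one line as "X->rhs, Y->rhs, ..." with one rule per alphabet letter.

  step 1 ⇒ step 2: DAAD ⇒ A·AB·AB·A
    A ↦ AB
    D ↦ A
    B ↦ DC  (constrained at step 2)
  step 0 ⇒ step 1: CDDC ⇒ D·A·A·D
    C ↦ D

A->AB, B->DC, C->D, D->A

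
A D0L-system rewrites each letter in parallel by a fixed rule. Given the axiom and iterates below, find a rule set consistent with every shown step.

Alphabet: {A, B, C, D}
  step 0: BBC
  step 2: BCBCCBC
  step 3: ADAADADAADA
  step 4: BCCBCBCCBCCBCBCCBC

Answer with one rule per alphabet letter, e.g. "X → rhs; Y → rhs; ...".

A->BC, B->A, C->DA, D->C

  step 3 ⇒ step 4: ADAADADAADA ⇒ BC·C·BC·BC·C·BC·C·BC·BC·C·BC
    A ↦ BC
    D ↦ C
  step 2 ⇒ step 3: BCBCCBC ⇒ A·DA·A·DA·DA·A·DA
    B ↦ A
  step 2 ⇒ step 3: BCBCCBC ⇒ A·DA·A·DA·DA·A·DA
    C ↦ DA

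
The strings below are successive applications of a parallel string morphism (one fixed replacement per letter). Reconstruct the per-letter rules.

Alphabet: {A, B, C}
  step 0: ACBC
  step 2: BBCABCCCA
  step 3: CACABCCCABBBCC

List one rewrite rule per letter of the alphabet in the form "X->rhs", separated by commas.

A->CC, B->CA, C->B

  step 2 ⇒ step 3: BBCABCCCA ⇒ CA·CA·B·CC·CA·B·B·B·CC
    A ↦ CC
    B ↦ CA
    C ↦ B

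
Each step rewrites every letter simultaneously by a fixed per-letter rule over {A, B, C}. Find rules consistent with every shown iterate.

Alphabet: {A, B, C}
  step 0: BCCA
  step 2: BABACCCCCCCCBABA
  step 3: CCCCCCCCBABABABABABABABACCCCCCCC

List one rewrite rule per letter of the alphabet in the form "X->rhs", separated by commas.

  step 2 ⇒ step 3: BABACCCCCCCCBABA ⇒ CC·CC·CC·CC·BA·BA·BA·BA·BA·BA·BA·BA·CC·CC·CC·CC
    A ↦ CC
    B ↦ CC
    C ↦ BA

A->CC, B->CC, C->BA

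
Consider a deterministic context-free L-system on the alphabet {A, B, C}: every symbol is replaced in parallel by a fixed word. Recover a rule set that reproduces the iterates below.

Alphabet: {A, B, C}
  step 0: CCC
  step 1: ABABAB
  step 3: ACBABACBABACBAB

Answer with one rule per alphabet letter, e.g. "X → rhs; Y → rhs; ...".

A->B, B->AC, C->AB

  step 0 ⇒ step 1: CCC ⇒ AB·AB·AB
    C ↦ AB
    A ↦ B  (constrained at step 1)
    B ↦ AC  (constrained at step 1)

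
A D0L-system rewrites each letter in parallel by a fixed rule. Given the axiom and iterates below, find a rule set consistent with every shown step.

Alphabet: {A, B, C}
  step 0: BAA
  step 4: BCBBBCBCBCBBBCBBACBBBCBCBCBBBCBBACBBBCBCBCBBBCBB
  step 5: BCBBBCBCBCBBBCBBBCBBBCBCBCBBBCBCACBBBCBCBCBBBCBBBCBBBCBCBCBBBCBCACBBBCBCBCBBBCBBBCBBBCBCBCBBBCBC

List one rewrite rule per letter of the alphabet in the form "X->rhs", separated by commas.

  step 4 ⇒ step 5: BCBBBCBCBCBBBCBBACBBBCBCBCBBBCBBACBBBCBCBCBBBCBB ⇒ BC·BB·BC·BC·BC·BB·BC·BB·BC·BB·BC·BC·BC·BB·BC·BC·AC·BB·BC·BC·BC·BB·BC·BB·BC·BB·BC·BC·BC·BB·BC·BC·AC·BB·BC·BC·BC·BB·BC·BB·BC·BB·BC·BC·BC·BB·BC·BC
    A ↦ AC
    B ↦ BC
    C ↦ BB

A->AC, B->BC, C->BB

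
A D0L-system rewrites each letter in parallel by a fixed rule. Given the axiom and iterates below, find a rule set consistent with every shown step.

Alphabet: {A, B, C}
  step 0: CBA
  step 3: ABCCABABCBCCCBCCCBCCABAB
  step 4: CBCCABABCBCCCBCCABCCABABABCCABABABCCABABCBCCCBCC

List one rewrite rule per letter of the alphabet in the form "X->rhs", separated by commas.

A->CB, B->CC, C->AB

  step 3 ⇒ step 4: ABCCABABCBCCCBCCCBCCABAB ⇒ CB·CC·AB·AB·CB·CC·CB·CC·AB·CC·AB·AB·AB·CC·AB·AB·AB·CC·AB·AB·CB·CC·CB·CC
    A ↦ CB
    B ↦ CC
    C ↦ AB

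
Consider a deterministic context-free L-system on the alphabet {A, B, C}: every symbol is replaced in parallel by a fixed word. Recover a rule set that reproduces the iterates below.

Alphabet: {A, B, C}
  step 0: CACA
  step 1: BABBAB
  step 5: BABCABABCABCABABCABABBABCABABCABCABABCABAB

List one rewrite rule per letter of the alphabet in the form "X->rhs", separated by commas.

  step 0 ⇒ step 1: CACA ⇒ BA·B·BA·B
    A ↦ B
    C ↦ BA
    B ↦ CA  (constrained at step 1)

A->B, B->CA, C->BA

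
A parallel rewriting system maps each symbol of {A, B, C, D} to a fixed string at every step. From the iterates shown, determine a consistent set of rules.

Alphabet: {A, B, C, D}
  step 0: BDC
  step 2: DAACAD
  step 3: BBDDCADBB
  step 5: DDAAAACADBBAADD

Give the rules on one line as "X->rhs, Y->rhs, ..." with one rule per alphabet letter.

A->D, B->A, C->CA, D->BB

  step 2 ⇒ step 3: DAACAD ⇒ BB·D·D·CA·D·BB
    A ↦ D
    C ↦ CA
    D ↦ BB
    B ↦ A  (constrained at step 0)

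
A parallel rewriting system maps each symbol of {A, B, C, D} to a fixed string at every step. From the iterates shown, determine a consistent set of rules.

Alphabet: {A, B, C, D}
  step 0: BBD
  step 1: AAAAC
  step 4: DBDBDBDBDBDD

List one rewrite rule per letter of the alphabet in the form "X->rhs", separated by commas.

  step 0 ⇒ step 1: BBD ⇒ AA·AA·C
    B ↦ AA
    D ↦ C
    A ↦ D  (constrained at step 1)
    C ↦ DB  (constrained at step 1)

A->D, B->AA, C->DB, D->C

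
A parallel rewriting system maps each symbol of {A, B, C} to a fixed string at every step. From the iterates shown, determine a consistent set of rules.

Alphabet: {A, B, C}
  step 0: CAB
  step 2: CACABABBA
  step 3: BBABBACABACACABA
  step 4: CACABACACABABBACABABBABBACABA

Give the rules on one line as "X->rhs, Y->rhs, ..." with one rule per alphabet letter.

  step 3 ⇒ step 4: BBABBACABACACABA ⇒ CA·CA·BA·CA·CA·BA·B·BA·CA·BA·B·BA·B·BA·CA·BA
    A ↦ BA
    B ↦ CA
    C ↦ B

A->BA, B->CA, C->B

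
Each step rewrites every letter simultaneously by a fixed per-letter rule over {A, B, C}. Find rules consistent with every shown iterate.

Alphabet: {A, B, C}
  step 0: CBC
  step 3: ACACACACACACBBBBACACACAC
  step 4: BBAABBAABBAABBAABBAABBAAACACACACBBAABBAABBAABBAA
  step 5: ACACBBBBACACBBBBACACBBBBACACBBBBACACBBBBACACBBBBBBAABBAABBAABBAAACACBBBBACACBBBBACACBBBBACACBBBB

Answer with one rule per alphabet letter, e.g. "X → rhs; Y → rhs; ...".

A->BB, B->AC, C->AA

  step 4 ⇒ step 5: BBAABBAABBAABBAABBAABBAAACACACACBBAABBAABBAABBAA ⇒ AC·AC·BB·BB·AC·AC·BB·BB·AC·AC·BB·BB·AC·AC·BB·BB·AC·AC·BB·BB·AC·AC·BB·BB·BB·AA·BB·AA·BB·AA·BB·AA·AC·AC·BB·BB·AC·AC·BB·BB·AC·AC·BB·BB·AC·AC·BB·BB
    A ↦ BB
    B ↦ AC
    C ↦ AA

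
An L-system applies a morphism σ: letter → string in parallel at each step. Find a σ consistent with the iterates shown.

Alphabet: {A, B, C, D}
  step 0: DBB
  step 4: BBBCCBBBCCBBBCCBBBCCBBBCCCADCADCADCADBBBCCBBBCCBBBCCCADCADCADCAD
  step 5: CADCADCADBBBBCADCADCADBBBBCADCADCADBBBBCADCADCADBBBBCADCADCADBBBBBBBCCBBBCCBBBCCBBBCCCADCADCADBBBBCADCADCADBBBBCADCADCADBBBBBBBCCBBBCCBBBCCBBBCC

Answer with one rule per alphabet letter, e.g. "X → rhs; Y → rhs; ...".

  step 4 ⇒ step 5: BBBCCBBBCCBBBCCBBBCCBBBCCCADCADCADCADBBBCCBBBCCBBBCCCADCADCADCAD ⇒ CAD·CAD·CAD·BB·BB·CAD·CAD·CAD·BB·BB·CAD·CAD·CAD·BB·BB·CAD·CAD·CAD·BB·BB·CAD·CAD·CAD·BB·BB·BB·BC·C·BB·BC·C·BB·BC·C·BB·BC·C·CAD·CAD·CAD·BB·BB·CAD·CAD·CAD·BB·BB·CAD·CAD·CAD·BB·BB·BB·BC·C·BB·BC·C·BB·BC·C·BB·BC·C
    A ↦ BC
    B ↦ CAD
    C ↦ BB
    D ↦ C

A->BC, B->CAD, C->BB, D->C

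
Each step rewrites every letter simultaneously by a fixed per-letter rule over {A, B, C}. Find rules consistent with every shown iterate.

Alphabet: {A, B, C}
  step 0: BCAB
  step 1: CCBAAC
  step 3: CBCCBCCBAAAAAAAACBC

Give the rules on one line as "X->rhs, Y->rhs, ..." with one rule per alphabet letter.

  step 0 ⇒ step 1: BCAB ⇒ C·CB·AA·C
    A ↦ AA
    B ↦ C
    C ↦ CB

A->AA, B->C, C->CB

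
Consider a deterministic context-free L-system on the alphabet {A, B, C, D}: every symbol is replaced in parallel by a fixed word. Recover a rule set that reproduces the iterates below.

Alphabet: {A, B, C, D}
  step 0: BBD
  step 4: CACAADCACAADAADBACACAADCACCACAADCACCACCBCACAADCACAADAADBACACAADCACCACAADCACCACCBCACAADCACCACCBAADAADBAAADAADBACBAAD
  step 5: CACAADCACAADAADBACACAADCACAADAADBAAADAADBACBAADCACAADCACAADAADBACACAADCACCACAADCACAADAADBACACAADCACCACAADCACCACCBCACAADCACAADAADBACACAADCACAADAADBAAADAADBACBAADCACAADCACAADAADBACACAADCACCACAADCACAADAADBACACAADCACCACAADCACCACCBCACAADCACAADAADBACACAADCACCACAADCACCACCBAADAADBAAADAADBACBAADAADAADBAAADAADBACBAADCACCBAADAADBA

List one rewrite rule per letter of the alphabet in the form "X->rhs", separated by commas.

A->AAD, B->CB, C->CAC, D->BA

  step 4 ⇒ step 5: CACAADCACAADAADBACACAADCACCACAADCACCACCBCACAADCACAADAADBACACAADCACCACAADCACCACCBCACAADCACCACCBAADAADBAAADAADBACBAAD ⇒ CAC·AAD·CAC·AAD·AAD·BA·CAC·AAD·CAC·AAD·AAD·BA·AAD·AAD·BA·CB·AAD·CAC·AAD·CAC·AAD·AAD·BA·CAC·AAD·CAC·CAC·AAD·CAC·AAD·AAD·BA·CAC·AAD·CAC·CAC·AAD·CAC·CAC·CB·CAC·AAD·CAC·AAD·AAD·BA·CAC·AAD·CAC·AAD·AAD·BA·AAD·AAD·BA·CB·AAD·CAC·AAD·CAC·AAD·AAD·BA·CAC·AAD·CAC·CAC·AAD·CAC·AAD·AAD·BA·CAC·AAD·CAC·CAC·AAD·CAC·CAC·CB·CAC·AAD·CAC·AAD·AAD·BA·CAC·AAD·CAC·CAC·AAD·CAC·CAC·CB·AAD·AAD·BA·AAD·AAD·BA·CB·AAD·AAD·AAD·BA·AAD·AAD·BA·CB·AAD·CAC·CB·AAD·AAD·BA
    A ↦ AAD
    B ↦ CB
    C ↦ CAC
    D ↦ BA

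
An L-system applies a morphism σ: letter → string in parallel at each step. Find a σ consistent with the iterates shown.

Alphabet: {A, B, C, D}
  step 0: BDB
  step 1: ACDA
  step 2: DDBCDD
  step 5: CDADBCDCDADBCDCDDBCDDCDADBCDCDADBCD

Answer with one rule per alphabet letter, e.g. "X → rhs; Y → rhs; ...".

A->D, B->A, C->DB, D->CD

  step 1 ⇒ step 2: ACDA ⇒ D·DB·CD·D
    A ↦ D
    C ↦ DB
    D ↦ CD
  step 0 ⇒ step 1: BDB ⇒ A·CD·A
    B ↦ A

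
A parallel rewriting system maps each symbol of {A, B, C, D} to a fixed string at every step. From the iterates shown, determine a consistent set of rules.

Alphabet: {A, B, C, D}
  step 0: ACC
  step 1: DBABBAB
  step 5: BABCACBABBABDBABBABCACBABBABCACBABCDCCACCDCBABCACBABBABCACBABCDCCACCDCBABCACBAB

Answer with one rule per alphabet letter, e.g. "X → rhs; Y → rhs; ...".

  step 0 ⇒ step 1: ACC ⇒ D·BAB·BAB
    A ↦ D
    C ↦ BAB
    B ↦ C  (constrained at step 1)
    D ↦ CAC  (constrained at step 1)

A->D, B->C, C->BAB, D->CAC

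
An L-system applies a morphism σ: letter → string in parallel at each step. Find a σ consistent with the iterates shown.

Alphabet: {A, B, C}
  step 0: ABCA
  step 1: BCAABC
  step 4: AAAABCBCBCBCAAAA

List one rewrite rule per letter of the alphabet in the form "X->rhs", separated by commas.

  step 0 ⇒ step 1: ABCA ⇒ BC·A·A·BC
    A ↦ BC
    B ↦ A
    C ↦ A

A->BC, B->A, C->A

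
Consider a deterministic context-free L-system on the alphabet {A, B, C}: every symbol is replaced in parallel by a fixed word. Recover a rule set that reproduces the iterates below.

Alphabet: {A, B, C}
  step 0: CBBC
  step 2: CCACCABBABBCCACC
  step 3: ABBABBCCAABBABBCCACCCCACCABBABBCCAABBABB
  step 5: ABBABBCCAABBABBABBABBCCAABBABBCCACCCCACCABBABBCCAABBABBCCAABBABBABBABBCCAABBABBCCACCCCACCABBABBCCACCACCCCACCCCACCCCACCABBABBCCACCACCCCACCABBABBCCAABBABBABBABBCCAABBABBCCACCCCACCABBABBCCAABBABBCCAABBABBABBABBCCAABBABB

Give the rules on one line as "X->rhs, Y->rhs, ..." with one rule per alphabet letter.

A->CCA, B->C, C->ABB

  step 2 ⇒ step 3: CCACCABBABBCCACC ⇒ ABB·ABB·CCA·ABB·ABB·CCA·C·C·CCA·C·C·ABB·ABB·CCA·ABB·ABB
    A ↦ CCA
    B ↦ C
    C ↦ ABB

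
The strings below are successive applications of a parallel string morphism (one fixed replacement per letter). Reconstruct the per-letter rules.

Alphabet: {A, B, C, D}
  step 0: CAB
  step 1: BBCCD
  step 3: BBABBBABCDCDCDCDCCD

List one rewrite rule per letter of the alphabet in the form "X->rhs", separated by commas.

A->C, B->CD, C->BB, D->AB

  step 0 ⇒ step 1: CAB ⇒ BB·C·CD
    A ↦ C
    B ↦ CD
    C ↦ BB
    D ↦ AB  (constrained at step 1)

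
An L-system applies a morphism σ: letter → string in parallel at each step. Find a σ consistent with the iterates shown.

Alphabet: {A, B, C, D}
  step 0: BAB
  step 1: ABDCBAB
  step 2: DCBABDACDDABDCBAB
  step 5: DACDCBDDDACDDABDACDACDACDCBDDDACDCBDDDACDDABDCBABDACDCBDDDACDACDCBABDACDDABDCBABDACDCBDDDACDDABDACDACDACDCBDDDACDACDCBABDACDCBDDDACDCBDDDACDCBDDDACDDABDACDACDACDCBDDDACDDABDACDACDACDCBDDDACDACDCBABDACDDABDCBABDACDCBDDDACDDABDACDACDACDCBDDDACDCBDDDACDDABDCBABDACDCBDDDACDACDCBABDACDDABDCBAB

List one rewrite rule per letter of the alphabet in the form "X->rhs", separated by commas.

  step 1 ⇒ step 2: ABDCBAB ⇒ DCB·AB·DAC·DD·AB·DCB·AB
    A ↦ DCB
    B ↦ AB
    C ↦ DD
    D ↦ DAC

A->DCB, B->AB, C->DD, D->DAC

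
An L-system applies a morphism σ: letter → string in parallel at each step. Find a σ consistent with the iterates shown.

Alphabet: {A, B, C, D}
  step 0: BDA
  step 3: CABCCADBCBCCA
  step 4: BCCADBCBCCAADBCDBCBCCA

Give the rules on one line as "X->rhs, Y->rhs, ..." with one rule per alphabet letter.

A->CA, B->D, C->BC, D->A

  step 3 ⇒ step 4: CABCCADBCBCCA ⇒ BC·CA·D·BC·BC·CA·A·D·BC·D·BC·BC·CA
    A ↦ CA
    B ↦ D
    C ↦ BC
    D ↦ A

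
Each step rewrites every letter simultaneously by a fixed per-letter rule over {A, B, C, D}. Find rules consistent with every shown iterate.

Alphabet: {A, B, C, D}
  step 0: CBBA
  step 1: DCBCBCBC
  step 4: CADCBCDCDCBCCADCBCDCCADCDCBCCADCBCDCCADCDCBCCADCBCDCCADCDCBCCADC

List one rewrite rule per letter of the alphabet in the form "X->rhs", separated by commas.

  step 0 ⇒ step 1: CBBA ⇒ DC·BC·BC·BC
    A ↦ BC
    B ↦ BC
    C ↦ DC
    D ↦ CA  (constrained at step 1)

A->BC, B->BC, C->DC, D->CA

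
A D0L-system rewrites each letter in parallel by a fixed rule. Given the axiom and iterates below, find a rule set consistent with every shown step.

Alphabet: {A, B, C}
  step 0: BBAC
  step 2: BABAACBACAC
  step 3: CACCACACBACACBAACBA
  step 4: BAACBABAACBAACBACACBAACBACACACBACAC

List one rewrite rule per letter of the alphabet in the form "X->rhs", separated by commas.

  step 3 ⇒ step 4: CACCACACBACACBAACBA ⇒ BA·AC·BA·BA·AC·BA·AC·BA·C·AC·BA·AC·BA·C·AC·AC·BA·C·AC
    A ↦ AC
    B ↦ C
    C ↦ BA

A->AC, B->C, C->BA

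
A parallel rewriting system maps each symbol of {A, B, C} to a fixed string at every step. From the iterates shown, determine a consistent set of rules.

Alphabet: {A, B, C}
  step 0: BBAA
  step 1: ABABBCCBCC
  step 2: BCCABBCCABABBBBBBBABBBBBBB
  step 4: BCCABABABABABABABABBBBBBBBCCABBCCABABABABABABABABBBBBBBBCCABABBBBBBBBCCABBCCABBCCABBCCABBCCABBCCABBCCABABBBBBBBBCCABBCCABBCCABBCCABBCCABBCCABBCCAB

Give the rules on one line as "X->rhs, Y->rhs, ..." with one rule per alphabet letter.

  step 1 ⇒ step 2: ABABBCCBCC ⇒ BCC·AB·BCC·AB·AB·BBB·BBB·AB·BBB·BBB
    A ↦ BCC
    B ↦ AB
    C ↦ BBB

A->BCC, B->AB, C->BBB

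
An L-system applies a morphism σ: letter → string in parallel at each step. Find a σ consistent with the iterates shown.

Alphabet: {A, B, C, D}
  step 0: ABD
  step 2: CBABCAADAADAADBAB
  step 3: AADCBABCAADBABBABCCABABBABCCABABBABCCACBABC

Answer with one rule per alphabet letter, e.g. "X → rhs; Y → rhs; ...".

  step 2 ⇒ step 3: CBABCAADAADAADBAB ⇒ AAD·C·BAB·C·AAD·BAB·BAB·CCA·BAB·BAB·CCA·BAB·BAB·CCA·C·BAB·C
    A ↦ BAB
    B ↦ C
    C ↦ AAD
    D ↦ CCA

A->BAB, B->C, C->AAD, D->CCA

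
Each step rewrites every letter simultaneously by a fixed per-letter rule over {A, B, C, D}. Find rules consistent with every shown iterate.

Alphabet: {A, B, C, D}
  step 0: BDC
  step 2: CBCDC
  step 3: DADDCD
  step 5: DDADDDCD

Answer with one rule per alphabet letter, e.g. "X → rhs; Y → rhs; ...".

A->CB, B->AD, C->D, D->C

  step 2 ⇒ step 3: CBCDC ⇒ D·AD·D·C·D
    B ↦ AD
    C ↦ D
    D ↦ C
    A ↦ CB  (constrained at step 3)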